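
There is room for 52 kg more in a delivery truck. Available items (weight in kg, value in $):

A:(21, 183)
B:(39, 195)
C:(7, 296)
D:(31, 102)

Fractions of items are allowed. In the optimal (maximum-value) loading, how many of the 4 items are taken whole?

Order: C (296/7=42.29) > A (183/21=8.71) > B (195/39=5.00) > D (102/31=3.29)
Fill: take C (7 @ 296) → take A (21 @ 183) → take 24/39 of B → 120.00; 52/52 used.
2 item(s) taken whole; one partial (take 24/39 of B).

2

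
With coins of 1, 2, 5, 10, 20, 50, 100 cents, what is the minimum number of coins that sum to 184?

6

184 = 1×100 + 1×50 + 1×20 + 1×10 + 2×2
Total coins = 1 + 1 + 1 + 1 + 2 = 6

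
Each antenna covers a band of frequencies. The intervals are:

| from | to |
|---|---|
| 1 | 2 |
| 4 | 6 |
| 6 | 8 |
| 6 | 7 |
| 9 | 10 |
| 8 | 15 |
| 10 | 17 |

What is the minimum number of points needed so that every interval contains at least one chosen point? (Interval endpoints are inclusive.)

3

By right end: [1,2]  [4,6]  [6,7]  [6,8]  [9,10]  [8,15]  [10,17]
[1,2] uncovered → point at 2; [4,6] uncovered → point at 6; [9,10] uncovered → point at 10.
Points: 2, 6, 10 (3 total).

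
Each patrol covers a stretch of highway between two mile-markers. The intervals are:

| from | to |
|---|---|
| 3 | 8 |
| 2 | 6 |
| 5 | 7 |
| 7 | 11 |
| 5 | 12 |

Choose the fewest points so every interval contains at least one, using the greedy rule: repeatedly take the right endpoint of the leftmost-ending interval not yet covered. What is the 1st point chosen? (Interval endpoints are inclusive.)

6

Process intervals by earliest right end; each time one isn't hit yet, stab at its right endpoint.
Sorted: [2,6] [5,7] [3,8] [7,11] [5,12]
{[2,6],[5,7],[3,8]} hit by 6; {[7,11],[5,12]} hit by 11.
Points: 6, 11 (2 total).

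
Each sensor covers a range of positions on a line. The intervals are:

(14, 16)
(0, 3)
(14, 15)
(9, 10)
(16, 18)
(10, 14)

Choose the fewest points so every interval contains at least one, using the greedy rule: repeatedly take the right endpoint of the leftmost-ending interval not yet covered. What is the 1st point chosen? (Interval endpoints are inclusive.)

3

Process intervals by earliest right end; each time one isn't hit yet, stab at its right endpoint.
Sorted: [0,3] [9,10] [10,14] [14,15] [14,16] [16,18]
{[0,3]} hit by 3; {[9,10],[10,14]} hit by 10; {[14,15],[14,16]} hit by 15; {[16,18]} hit by 18.
Points: 3, 10, 15, 18 (4 total).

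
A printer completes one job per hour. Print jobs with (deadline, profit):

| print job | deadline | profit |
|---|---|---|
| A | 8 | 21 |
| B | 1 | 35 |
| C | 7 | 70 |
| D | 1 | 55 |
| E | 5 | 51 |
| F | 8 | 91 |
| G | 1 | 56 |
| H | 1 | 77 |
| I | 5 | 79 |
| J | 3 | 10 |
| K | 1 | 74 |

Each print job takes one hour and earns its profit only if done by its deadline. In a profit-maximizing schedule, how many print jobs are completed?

Profit order: F=91 I=79 H=77 K=74 C=70 G=56 D=55 E=51 B=35 A=21 J=10
Assign: F→slot 8, I→slot 5, H→slot 1, K skipped, C→slot 7, G skipped, D skipped, E→slot 4, B skipped, A→slot 6, J→slot 3.
Slots: [1:H] [3:J] [4:E] [5:I] [6:A] [7:C] [8:F]
7 of 11 scheduled.

7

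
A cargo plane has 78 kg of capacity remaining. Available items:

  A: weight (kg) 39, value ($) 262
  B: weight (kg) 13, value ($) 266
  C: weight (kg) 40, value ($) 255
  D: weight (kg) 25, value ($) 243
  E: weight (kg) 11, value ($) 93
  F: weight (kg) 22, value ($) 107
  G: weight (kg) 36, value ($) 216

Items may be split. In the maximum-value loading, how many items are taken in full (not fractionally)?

Greedy by value/weight ratio, highest first.
Order: B (266/13=20.46) > D (243/25=9.72) > E (93/11=8.45) > A (262/39=6.72) > C (255/40=6.38) > G (216/36=6.00) > F (107/22=4.86)
Fill: take B (13 @ 266) → take D (25 @ 243) → take E (11 @ 93) → take 29/39 of A → 194.82; 78/78 used.
3 item(s) taken whole; one partial (take 29/39 of A).

3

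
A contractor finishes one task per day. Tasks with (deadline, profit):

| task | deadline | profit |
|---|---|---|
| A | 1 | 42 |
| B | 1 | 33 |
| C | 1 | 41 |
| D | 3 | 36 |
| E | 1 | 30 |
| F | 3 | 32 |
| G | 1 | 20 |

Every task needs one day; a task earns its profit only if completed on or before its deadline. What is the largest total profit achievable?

Sort by profit descending; place each in the latest free slot ≤ its deadline.
By profit: A(d1,42), C(d1,41), D(d3,36), B(d1,33), F(d3,32), E(d1,30), G(d1,20)
A→slot 1; C skipped; D→slot 3; B skipped; F→slot 2; E skipped; G skipped.
Profit = 42 + 32 + 36 = 110

110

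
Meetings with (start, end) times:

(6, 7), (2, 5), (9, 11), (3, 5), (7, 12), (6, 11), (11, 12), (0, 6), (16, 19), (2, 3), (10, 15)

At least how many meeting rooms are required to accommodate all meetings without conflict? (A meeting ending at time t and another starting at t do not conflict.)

starts: [0, 2, 2, 3, 6, 6, 7, 9, 10, 11, 16]
ends:   [3, 5, 5, 6, 7, 11, 11, 12, 12, 15, 19]
s0→1 s2→2 s2→3 e3→2 s3→3 e5→2 e5→1 e6→0 s6→1 s6→2 e7→1 s7→2 s9→3 s10→4  — peak 4.

4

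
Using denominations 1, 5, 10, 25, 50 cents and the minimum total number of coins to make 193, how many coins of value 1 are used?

3

Use the largest denomination that fits, subtract, and repeat.
193 − 3×50→43 − 1×25→18 − 1×10→8 − 1×5→3 − 3×1→0
Count of 1: 3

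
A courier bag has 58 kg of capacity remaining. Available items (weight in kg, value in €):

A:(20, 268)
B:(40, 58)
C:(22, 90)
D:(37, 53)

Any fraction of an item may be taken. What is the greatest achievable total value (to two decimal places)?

381.20

Ratios (sorted): A 13.40, C 4.09, B 1.45, D 1.43
take A (20 @ 268); take C (22 @ 90); take 16/40 of B → 23.20. Capacity used 58/58.
Total value = 381.20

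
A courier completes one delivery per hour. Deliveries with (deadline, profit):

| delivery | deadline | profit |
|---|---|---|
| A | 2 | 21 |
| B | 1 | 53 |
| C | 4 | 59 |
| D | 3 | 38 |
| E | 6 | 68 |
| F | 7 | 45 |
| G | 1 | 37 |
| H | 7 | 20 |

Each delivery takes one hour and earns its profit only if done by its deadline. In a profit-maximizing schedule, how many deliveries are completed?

Profit order: E=68 C=59 B=53 F=45 D=38 G=37 A=21 H=20
Assign: E→slot 6, C→slot 4, B→slot 1, F→slot 7, D→slot 3, G skipped, A→slot 2, H→slot 5.
Slots: [1:B] [2:A] [3:D] [4:C] [5:H] [6:E] [7:F]
7 of 8 scheduled.

7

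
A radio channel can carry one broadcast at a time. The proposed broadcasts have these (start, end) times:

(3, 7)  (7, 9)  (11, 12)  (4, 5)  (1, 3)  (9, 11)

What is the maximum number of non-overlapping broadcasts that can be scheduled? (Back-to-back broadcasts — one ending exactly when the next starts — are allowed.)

Order by finish time; keep every interval that doesn't clash with the previous kept one.
By end time: (1,3), (4,5), (3,7), (7,9), (9,11), (11,12).
Pick (1,3); next start ≥ 3 → (4,5); next start ≥ 5 → (7,9); next start ≥ 9 → (9,11); next start ≥ 11 → (11,12).
Selected 5 broadcasts.

5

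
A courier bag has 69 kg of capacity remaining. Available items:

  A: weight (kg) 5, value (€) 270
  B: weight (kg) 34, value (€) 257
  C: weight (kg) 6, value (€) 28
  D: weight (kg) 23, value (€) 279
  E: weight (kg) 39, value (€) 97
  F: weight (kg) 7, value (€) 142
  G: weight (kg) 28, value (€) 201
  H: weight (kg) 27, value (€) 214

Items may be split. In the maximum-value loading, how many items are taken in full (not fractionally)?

Greedy by value/weight ratio, highest first.
Ratios (sorted): A 54.00, F 20.29, D 12.13, H 7.93, B 7.56, G 7.18, C 4.67, E 2.49
take A (5 @ 270); take F (7 @ 142); take D (23 @ 279); take H (27 @ 214); take 7/34 of B → 52.91. Capacity used 69/69.
4 item(s) taken whole; one partial (take 7/34 of B).

4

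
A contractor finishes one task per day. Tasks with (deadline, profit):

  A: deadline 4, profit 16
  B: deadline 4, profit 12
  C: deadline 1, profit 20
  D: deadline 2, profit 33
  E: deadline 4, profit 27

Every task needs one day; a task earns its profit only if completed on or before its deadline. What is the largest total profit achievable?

By profit: D(d2,33), E(d4,27), C(d1,20), A(d4,16), B(d4,12)
D→slot 2; E→slot 4; C→slot 1; A→slot 3; B skipped.
Profit = 20 + 33 + 16 + 27 = 96

96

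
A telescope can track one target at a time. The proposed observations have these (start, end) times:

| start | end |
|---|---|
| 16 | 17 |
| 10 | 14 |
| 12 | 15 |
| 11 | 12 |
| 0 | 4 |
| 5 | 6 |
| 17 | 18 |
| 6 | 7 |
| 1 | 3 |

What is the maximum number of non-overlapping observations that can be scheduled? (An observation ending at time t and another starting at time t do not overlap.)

7

Sort by end time and greedily take each interval whose start is ≥ the last chosen end.
By end time: (1,3), (0,4), (5,6), (6,7), (11,12), (10,14), (12,15), (16,17), (17,18).
Pick (1,3); next start ≥ 3 → (5,6); next start ≥ 6 → (6,7); next start ≥ 7 → (11,12); next start ≥ 12 → (12,15); next start ≥ 15 → (16,17); next start ≥ 17 → (17,18).
Selected 7 observations.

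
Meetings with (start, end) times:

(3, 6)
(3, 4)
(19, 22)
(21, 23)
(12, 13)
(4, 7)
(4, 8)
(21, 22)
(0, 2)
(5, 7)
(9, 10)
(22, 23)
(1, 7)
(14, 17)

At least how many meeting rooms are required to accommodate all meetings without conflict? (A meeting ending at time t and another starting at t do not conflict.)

5

Events (time:±→running): 0:+→1 1:+→2 2:-→1 3:+→2 3:+→3 4:-→2 4:+→3 4:+→4 5:+→5 … peak 5.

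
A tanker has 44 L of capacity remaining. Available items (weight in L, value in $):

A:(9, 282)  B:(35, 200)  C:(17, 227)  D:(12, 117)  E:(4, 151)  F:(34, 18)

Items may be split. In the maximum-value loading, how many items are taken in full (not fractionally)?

4

Ratios (sorted): E 37.75, A 31.33, C 13.35, D 9.75, B 5.71, F 0.53
take E (4 @ 151); take A (9 @ 282); take C (17 @ 227); take D (12 @ 117); take 2/35 of B → 11.43. Capacity used 44/44.
4 item(s) taken whole; one partial (take 2/35 of B).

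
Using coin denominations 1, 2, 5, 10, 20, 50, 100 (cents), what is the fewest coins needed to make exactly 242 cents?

Use the largest denomination that fits, subtract, and repeat.
242 = 2×100 + 2×20 + 1×2
Total coins = 2 + 2 + 1 = 5

5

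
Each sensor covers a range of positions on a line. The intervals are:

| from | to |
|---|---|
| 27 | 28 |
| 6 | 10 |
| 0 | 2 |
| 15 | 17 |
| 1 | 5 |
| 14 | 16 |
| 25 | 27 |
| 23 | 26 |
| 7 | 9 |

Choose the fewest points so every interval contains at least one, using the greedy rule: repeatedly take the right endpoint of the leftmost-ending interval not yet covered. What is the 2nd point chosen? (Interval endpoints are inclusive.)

9

Process intervals by earliest right end; each time one isn't hit yet, stab at its right endpoint.
By right end: [0,2]  [1,5]  [7,9]  [6,10]  [14,16]  [15,17]  [23,26]  [25,27]  [27,28]
[0,2] uncovered → point at 2; [7,9] uncovered → point at 9; [14,16] uncovered → point at 16; [23,26] uncovered → point at 26; [27,28] uncovered → point at 28.
Points: 2, 9, 16, 26, 28 (5 total).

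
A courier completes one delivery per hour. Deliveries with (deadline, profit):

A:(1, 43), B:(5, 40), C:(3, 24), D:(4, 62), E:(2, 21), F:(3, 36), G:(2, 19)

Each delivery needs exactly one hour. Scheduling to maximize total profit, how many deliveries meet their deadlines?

5

Take jobs in profit order; each goes to the latest open slot no later than its deadline.
Profit order: D=62 A=43 B=40 F=36 C=24 E=21 G=19
Assign: D→slot 4, A→slot 1, B→slot 5, F→slot 3, C→slot 2, E skipped, G skipped.
Slots: [1:A] [2:C] [3:F] [4:D] [5:B]
5 of 7 scheduled.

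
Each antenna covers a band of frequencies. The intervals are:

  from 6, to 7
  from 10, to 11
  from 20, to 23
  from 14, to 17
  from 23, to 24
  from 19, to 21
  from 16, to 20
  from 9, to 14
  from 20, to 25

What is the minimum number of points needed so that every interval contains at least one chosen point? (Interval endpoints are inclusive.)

By right end: [6,7]  [10,11]  [9,14]  [14,17]  [16,20]  [19,21]  [20,23]  [23,24]  [20,25]
[6,7] uncovered → point at 7; [10,11] uncovered → point at 11; [14,17] uncovered → point at 17; [19,21] uncovered → point at 21; [23,24] uncovered → point at 24.
Points: 7, 11, 17, 21, 24 (5 total).

5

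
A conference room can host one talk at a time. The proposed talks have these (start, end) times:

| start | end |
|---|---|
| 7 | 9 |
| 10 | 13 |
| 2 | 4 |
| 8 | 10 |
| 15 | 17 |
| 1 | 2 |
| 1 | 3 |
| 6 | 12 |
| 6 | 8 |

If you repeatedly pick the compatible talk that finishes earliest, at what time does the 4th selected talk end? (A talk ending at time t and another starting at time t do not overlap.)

By end time: (1,2), (1,3), (2,4), (6,8), (7,9), (8,10), (6,12), (10,13), (15,17).
Pick (1,2); next start ≥ 2 → (2,4); next start ≥ 4 → (6,8); next start ≥ 8 → (8,10); next start ≥ 10 → (10,13); next start ≥ 13 → (15,17).
Selected: (1,2) (2,4) (6,8) (8,10) (10,13) (15,17)

10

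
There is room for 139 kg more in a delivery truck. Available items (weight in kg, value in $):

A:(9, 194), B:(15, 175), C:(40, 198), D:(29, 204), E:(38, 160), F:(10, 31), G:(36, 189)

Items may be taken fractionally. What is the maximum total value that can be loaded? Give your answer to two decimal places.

1002.11

Ratios (sorted): A 21.56, B 11.67, D 7.03, G 5.25, C 4.95, E 4.21, F 3.10
take A (9 @ 194); take B (15 @ 175); take D (29 @ 204); take G (36 @ 189); take C (40 @ 198); take 10/38 of E → 42.11. Capacity used 139/139.
Total value = 1002.11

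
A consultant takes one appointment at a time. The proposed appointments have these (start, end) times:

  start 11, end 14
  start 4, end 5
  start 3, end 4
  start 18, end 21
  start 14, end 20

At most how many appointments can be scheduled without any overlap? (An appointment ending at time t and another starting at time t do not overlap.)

4

Order by finish time; keep every interval that doesn't clash with the previous kept one.
Sorted by end: (3,4)  (4,5)  (11,14)  (14,20)  (18,21)
take (3,4); take (4,5); take (11,14); take (14,20).
Selected 4 appointments.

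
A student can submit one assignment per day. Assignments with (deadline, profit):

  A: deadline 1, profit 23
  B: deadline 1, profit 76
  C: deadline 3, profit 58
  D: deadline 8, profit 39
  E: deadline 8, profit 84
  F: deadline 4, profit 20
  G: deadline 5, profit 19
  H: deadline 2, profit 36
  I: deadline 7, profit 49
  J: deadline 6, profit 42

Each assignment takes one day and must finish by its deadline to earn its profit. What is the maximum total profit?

404

Take jobs in profit order; each goes to the latest open slot no later than its deadline.
Profit order: E=84 B=76 C=58 I=49 J=42 D=39 H=36 A=23 F=20 G=19
Assign: E→slot 8, B→slot 1, C→slot 3, I→slot 7, J→slot 6, D→slot 5, H→slot 2, A skipped, F→slot 4, G skipped.
Slots: [1:B] [2:H] [3:C] [4:F] [5:D] [6:J] [7:I] [8:E]
Profit = 76 + 36 + 58 + 20 + 39 + 42 + 49 + 84 = 404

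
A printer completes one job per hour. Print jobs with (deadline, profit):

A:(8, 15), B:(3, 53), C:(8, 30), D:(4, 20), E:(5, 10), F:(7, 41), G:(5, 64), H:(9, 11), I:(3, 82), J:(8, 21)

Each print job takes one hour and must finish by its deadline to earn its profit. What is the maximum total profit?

Sort by profit descending; place each in the latest free slot ≤ its deadline.
Profit order: I=82 G=64 B=53 F=41 C=30 J=21 D=20 A=15 H=11 E=10
Assign: I→slot 3, G→slot 5, B→slot 2, F→slot 7, C→slot 8, J→slot 6, D→slot 4, A→slot 1, H→slot 9, E skipped.
Slots: [1:A] [2:B] [3:I] [4:D] [5:G] [6:J] [7:F] [8:C] [9:H]
Profit = 15 + 53 + 82 + 20 + 64 + 21 + 41 + 30 + 11 = 337

337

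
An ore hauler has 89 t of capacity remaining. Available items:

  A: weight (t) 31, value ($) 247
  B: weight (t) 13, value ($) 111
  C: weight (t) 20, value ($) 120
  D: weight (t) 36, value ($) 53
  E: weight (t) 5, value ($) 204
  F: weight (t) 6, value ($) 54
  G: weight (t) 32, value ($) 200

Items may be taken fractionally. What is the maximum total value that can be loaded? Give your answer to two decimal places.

828.00

Sort by value per unit weight and fill in that order.
Order: E (204/5=40.80) > F (54/6=9.00) > B (111/13=8.54) > A (247/31=7.97) > G (200/32=6.25) > C (120/20=6.00) > D (53/36=1.47)
Fill: take E (5 @ 204) → take F (6 @ 54) → take B (13 @ 111) → take A (31 @ 247) → take G (32 @ 200) → take 2/20 of C → 12.00; 89/89 used.
Total value = 828.00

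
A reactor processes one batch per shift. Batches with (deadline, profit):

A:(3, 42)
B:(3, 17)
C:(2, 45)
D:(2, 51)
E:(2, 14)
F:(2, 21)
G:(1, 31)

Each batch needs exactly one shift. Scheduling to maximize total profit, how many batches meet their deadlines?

3

Profit order: D=51 C=45 A=42 G=31 F=21 B=17 E=14
Assign: D→slot 2, C→slot 1, A→slot 3, G skipped, F skipped, B skipped, E skipped.
Slots: [1:C] [2:D] [3:A]
3 of 7 scheduled.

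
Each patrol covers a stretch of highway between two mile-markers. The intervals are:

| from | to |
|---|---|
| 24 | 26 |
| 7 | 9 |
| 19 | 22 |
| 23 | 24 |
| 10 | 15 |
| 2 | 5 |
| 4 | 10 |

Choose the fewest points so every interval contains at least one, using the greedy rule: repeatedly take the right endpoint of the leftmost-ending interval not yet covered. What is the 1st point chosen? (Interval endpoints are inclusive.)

By right end: [2,5]  [7,9]  [4,10]  [10,15]  [19,22]  [23,24]  [24,26]
[2,5] uncovered → point at 5; [7,9] uncovered → point at 9; [10,15] uncovered → point at 15; [19,22] uncovered → point at 22; [23,24] uncovered → point at 24.
Points: 5, 9, 15, 22, 24 (5 total).

5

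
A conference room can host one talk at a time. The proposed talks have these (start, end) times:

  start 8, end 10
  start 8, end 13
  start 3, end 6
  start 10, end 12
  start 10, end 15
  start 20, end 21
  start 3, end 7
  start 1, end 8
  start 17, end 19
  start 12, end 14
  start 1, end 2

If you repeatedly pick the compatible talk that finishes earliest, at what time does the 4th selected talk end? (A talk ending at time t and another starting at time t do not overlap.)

12

By end time: (1,2), (3,6), (3,7), (1,8), (8,10), (10,12), (8,13), (12,14), (10,15), (17,19), (20,21).
Pick (1,2); next start ≥ 2 → (3,6); next start ≥ 6 → (8,10); next start ≥ 10 → (10,12); next start ≥ 12 → (12,14); next start ≥ 14 → (17,19); next start ≥ 19 → (20,21).
Selected: (1,2) (3,6) (8,10) (10,12) (12,14) (17,19) (20,21)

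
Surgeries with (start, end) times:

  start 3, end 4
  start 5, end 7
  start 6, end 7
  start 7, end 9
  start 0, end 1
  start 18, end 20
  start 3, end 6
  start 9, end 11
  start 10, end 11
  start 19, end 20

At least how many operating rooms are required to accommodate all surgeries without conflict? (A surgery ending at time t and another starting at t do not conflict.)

2

Count concurrent intervals with a sweep; the peak is the room count.
starts: [0, 3, 3, 5, 6, 7, 9, 10, 18, 19]
ends:   [1, 4, 6, 7, 7, 9, 11, 11, 20, 20]
s0→1 e1→0 s3→1 s3→2  — peak 2.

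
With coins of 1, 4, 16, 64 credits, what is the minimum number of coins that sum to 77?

77 = 1×64 + 3×4 + 1×1
Total coins = 1 + 3 + 1 = 5

5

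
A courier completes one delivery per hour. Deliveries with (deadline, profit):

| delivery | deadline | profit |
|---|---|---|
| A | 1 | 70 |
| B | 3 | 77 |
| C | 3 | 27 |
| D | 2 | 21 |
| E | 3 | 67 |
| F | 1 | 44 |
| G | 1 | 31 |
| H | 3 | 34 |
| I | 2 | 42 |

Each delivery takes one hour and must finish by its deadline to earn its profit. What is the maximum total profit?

By profit: B(d3,77), A(d1,70), E(d3,67), F(d1,44), I(d2,42), H(d3,34), G(d1,31), C(d3,27), D(d2,21)
B→slot 3; A→slot 1; E→slot 2; F skipped; I skipped; H skipped; G skipped; C skipped; D skipped.
Profit = 70 + 67 + 77 = 214

214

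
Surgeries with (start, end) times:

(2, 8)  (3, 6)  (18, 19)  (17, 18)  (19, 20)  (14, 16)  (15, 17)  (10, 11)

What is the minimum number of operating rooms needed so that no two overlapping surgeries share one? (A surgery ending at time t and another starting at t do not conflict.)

2

Events (time:±→running): 2:+→1 3:+→2 … peak 2.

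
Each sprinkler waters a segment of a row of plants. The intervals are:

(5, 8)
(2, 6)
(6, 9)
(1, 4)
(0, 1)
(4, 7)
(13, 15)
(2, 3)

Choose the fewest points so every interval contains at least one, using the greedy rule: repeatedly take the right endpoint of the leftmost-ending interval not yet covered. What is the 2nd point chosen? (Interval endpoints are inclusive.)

Sort by right endpoint; whenever an interval is uncovered, place a point at its right end.
Sorted: [0,1] [2,3] [1,4] [2,6] [4,7] [5,8] [6,9] [13,15]
{[0,1]} hit by 1; {[2,3],[1,4],[2,6]} hit by 3; {[4,7],[5,8],[6,9]} hit by 7; {[13,15]} hit by 15.
Points: 1, 3, 7, 15 (4 total).

3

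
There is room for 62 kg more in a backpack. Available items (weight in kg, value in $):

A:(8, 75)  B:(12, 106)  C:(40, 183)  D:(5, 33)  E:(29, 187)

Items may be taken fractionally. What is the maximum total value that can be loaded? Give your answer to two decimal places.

Order: A (75/8=9.38) > B (106/12=8.83) > D (33/5=6.60) > E (187/29=6.45) > C (183/40=4.58)
Fill: take A (8 @ 75) → take B (12 @ 106) → take D (5 @ 33) → take E (29 @ 187) → take 8/40 of C → 36.60; 62/62 used.
Total value = 437.60

437.60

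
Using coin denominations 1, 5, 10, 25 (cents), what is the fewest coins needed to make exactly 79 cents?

7

79 = 3×25 + 4×1
Total coins = 3 + 4 = 7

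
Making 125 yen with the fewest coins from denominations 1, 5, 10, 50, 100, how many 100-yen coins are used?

125 = 1×100 + 2×10 + 1×5
Count of 100: 1

1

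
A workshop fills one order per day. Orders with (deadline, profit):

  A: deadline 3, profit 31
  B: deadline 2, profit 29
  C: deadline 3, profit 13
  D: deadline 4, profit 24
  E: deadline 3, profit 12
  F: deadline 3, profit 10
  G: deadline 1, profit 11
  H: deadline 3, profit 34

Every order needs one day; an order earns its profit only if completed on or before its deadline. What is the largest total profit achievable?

118

Take jobs in profit order; each goes to the latest open slot no later than its deadline.
By profit: H(d3,34), A(d3,31), B(d2,29), D(d4,24), C(d3,13), E(d3,12), G(d1,11), F(d3,10)
H→slot 3; A→slot 2; B→slot 1; D→slot 4; C skipped; E skipped; G skipped; F skipped.
Profit = 29 + 31 + 34 + 24 = 118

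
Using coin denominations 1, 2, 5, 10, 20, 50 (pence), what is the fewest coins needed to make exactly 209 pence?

209 = 4×50 + 1×5 + 2×2
Total coins = 4 + 1 + 2 = 7

7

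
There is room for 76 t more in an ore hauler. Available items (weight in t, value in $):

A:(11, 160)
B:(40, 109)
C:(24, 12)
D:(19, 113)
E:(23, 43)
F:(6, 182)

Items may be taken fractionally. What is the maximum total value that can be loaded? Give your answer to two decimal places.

Sort by value per unit weight and fill in that order.
Order: F (182/6=30.33) > A (160/11=14.55) > D (113/19=5.95) > B (109/40=2.73) > E (43/23=1.87) > C (12/24=0.50)
Fill: take F (6 @ 182) → take A (11 @ 160) → take D (19 @ 113) → take B (40 @ 109); 76/76 used.
Total value = 564.00

564.00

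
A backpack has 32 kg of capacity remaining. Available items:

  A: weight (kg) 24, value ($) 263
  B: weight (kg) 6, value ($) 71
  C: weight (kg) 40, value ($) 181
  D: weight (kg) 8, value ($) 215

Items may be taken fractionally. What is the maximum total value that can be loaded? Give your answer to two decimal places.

483.25

Sort by value per unit weight and fill in that order.
Ratios (sorted): D 26.88, B 11.83, A 10.96, C 4.53
take D (8 @ 215); take B (6 @ 71); take 18/24 of A → 197.25. Capacity used 32/32.
Total value = 483.25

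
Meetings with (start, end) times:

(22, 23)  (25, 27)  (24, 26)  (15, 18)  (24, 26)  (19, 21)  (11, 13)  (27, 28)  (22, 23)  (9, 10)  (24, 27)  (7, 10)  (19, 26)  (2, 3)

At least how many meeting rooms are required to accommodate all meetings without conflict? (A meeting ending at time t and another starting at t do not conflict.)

starts: [2, 7, 9, 11, 15, 19, 19, 22, 22, 24, 24, 24, 25, 27]
ends:   [3, 10, 10, 13, 18, 21, 23, 23, 26, 26, 26, 27, 27, 28]
s2→1 e3→0 s7→1 s9→2 e10→1 e10→0 s11→1 e13→0 s15→1 e18→0 s19→1 s19→2 e21→1 s22→2 s22→3 e23→2 e23→1 s24→2 s24→3 s24→4 s25→5  — peak 5.

5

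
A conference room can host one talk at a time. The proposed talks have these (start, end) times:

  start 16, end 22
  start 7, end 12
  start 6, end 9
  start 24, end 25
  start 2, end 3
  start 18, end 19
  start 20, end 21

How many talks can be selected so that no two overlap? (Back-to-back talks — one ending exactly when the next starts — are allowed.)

By end time: (2,3), (6,9), (7,12), (18,19), (20,21), (16,22), (24,25).
Pick (2,3); next start ≥ 3 → (6,9); next start ≥ 9 → (18,19); next start ≥ 19 → (20,21); next start ≥ 21 → (24,25).
Selected 5 talks.

5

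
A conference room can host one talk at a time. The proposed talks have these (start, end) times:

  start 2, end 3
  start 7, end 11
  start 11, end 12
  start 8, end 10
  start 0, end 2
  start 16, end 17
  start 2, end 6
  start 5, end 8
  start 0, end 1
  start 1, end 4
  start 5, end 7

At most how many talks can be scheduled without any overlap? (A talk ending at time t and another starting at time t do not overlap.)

6

Order by finish time; keep every interval that doesn't clash with the previous kept one.
By end time: (0,1), (0,2), (2,3), (1,4), (2,6), (5,7), (5,8), (8,10), (7,11), (11,12), (16,17).
Pick (0,1); next start ≥ 1 → (2,3); next start ≥ 3 → (5,7); next start ≥ 7 → (8,10); next start ≥ 10 → (11,12); next start ≥ 12 → (16,17).
Selected 6 talks.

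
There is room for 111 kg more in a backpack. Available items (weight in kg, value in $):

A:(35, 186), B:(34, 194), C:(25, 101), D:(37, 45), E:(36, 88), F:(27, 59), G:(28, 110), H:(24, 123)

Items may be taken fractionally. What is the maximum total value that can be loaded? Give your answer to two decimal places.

575.72

Greedy by value/weight ratio, highest first.
Order: B (194/34=5.71) > A (186/35=5.31) > H (123/24=5.12) > C (101/25=4.04) > G (110/28=3.93) > E (88/36=2.44) > F (59/27=2.19) > D (45/37=1.22)
Fill: take B (34 @ 194) → take A (35 @ 186) → take H (24 @ 123) → take 18/25 of C → 72.72; 111/111 used.
Total value = 575.72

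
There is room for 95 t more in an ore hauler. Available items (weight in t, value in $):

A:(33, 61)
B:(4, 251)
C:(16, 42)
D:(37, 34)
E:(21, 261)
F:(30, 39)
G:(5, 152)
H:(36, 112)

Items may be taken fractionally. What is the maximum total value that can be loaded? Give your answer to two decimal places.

Greedy by value/weight ratio, highest first.
Order: B (251/4=62.75) > G (152/5=30.40) > E (261/21=12.43) > H (112/36=3.11) > C (42/16=2.62) > A (61/33=1.85) > F (39/30=1.30) > D (34/37=0.92)
Fill: take B (4 @ 251) → take G (5 @ 152) → take E (21 @ 261) → take H (36 @ 112) → take C (16 @ 42) → take 13/33 of A → 24.03; 95/95 used.
Total value = 842.03

842.03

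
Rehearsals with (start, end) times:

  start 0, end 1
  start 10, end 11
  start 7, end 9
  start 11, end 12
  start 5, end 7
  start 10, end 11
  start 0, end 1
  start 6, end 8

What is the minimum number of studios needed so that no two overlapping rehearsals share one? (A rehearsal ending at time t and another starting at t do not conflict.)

2

Events (time:±→running): 0:+→1 0:+→2 … peak 2.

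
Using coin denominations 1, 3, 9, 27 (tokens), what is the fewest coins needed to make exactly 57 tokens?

3

Greedy: take as many of the largest coin as possible, then repeat with the remainder.
57 = 2×27 + 1×3
Total coins = 2 + 1 = 3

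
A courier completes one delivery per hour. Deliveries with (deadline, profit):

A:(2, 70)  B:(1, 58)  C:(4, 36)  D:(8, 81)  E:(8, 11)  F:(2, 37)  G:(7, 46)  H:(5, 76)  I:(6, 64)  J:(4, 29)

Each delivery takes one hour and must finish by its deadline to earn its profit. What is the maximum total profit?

By profit: D(d8,81), H(d5,76), A(d2,70), I(d6,64), B(d1,58), G(d7,46), F(d2,37), C(d4,36), J(d4,29), E(d8,11)
D→slot 8; H→slot 5; A→slot 2; I→slot 6; B→slot 1; G→slot 7; F skipped; C→slot 4; J→slot 3; E skipped.
Profit = 58 + 70 + 29 + 36 + 76 + 64 + 46 + 81 = 460

460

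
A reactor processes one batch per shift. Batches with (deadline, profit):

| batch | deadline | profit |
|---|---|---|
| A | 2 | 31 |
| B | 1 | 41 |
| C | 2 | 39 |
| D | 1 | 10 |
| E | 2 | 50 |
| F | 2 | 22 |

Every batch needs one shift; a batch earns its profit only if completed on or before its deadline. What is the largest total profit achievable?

91

Take jobs in profit order; each goes to the latest open slot no later than its deadline.
Profit order: E=50 B=41 C=39 A=31 F=22 D=10
Assign: E→slot 2, B→slot 1, C skipped, A skipped, F skipped, D skipped.
Slots: [1:B] [2:E]
Profit = 41 + 50 = 91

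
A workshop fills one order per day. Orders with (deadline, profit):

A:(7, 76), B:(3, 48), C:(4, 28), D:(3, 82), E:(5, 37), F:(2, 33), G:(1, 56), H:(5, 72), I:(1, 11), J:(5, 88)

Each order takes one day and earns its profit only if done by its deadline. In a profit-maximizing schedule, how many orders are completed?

6

Profit order: J=88 D=82 A=76 H=72 G=56 B=48 E=37 F=33 C=28 I=11
Assign: J→slot 5, D→slot 3, A→slot 7, H→slot 4, G→slot 1, B→slot 2, E skipped, F skipped, C skipped, I skipped.
Slots: [1:G] [2:B] [3:D] [4:H] [5:J] [7:A]
6 of 10 scheduled.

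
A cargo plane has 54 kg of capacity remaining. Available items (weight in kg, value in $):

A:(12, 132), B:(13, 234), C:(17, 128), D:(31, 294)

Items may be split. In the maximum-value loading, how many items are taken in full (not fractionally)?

Ratios (sorted): B 18.00, A 11.00, D 9.48, C 7.53
take B (13 @ 234); take A (12 @ 132); take 29/31 of D → 275.03. Capacity used 54/54.
2 item(s) taken whole; one partial (take 29/31 of D).

2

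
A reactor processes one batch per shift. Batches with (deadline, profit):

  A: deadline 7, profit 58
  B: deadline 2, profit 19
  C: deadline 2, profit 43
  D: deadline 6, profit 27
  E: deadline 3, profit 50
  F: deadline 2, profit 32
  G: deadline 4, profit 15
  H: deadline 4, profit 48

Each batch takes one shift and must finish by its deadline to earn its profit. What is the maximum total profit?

258

Sort by profit descending; place each in the latest free slot ≤ its deadline.
Profit order: A=58 E=50 H=48 C=43 F=32 D=27 B=19 G=15
Assign: A→slot 7, E→slot 3, H→slot 4, C→slot 2, F→slot 1, D→slot 6, B skipped, G skipped.
Slots: [1:F] [2:C] [3:E] [4:H] [6:D] [7:A]
Profit = 32 + 43 + 50 + 48 + 27 + 58 = 258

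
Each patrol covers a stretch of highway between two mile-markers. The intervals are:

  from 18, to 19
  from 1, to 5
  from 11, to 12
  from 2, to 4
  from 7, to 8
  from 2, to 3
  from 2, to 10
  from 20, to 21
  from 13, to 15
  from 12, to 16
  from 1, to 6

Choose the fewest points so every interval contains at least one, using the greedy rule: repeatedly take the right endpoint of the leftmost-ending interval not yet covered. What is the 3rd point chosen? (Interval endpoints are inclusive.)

Sort by right endpoint; whenever an interval is uncovered, place a point at its right end.
Sorted: [2,3] [2,4] [1,5] [1,6] [7,8] [2,10] [11,12] [13,15] [12,16] [18,19] [20,21]
{[2,3],[2,4],[1,5],[1,6]} hit by 3; {[7,8],[2,10]} hit by 8; {[11,12]} hit by 12; {[13,15],[12,16]} hit by 15; {[18,19]} hit by 19; {[20,21]} hit by 21.
Points: 3, 8, 12, 15, 19, 21 (6 total).

12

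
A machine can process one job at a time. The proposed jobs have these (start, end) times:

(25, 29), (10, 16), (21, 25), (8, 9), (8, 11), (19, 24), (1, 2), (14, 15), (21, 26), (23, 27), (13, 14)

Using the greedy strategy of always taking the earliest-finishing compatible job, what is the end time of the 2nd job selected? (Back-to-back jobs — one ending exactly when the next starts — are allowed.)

By end time: (1,2), (8,9), (8,11), (13,14), (14,15), (10,16), (19,24), (21,25), (21,26), (23,27), (25,29).
Pick (1,2); next start ≥ 2 → (8,9); next start ≥ 9 → (13,14); next start ≥ 14 → (14,15); next start ≥ 15 → (19,24); next start ≥ 24 → (25,29).
Selected: (1,2) (8,9) (13,14) (14,15) (19,24) (25,29)

9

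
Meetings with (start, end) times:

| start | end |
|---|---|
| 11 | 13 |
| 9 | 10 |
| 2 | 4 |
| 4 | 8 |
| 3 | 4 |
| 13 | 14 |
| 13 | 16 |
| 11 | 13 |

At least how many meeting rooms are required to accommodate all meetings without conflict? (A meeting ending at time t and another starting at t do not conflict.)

2

starts: [2, 3, 4, 9, 11, 11, 13, 13]
ends:   [4, 4, 8, 10, 13, 13, 14, 16]
s2→1 s3→2  — peak 2.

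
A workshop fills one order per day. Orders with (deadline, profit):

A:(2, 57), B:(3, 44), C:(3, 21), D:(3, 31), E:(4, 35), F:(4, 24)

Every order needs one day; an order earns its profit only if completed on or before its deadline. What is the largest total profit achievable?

Take jobs in profit order; each goes to the latest open slot no later than its deadline.
Profit order: A=57 B=44 E=35 D=31 F=24 C=21
Assign: A→slot 2, B→slot 3, E→slot 4, D→slot 1, F skipped, C skipped.
Slots: [1:D] [2:A] [3:B] [4:E]
Profit = 31 + 57 + 44 + 35 = 167

167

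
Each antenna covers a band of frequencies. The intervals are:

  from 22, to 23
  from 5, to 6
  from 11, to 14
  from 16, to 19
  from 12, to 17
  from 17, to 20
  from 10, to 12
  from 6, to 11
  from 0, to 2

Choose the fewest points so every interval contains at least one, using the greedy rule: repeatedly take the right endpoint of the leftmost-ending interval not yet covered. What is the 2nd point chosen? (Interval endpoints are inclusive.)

Process intervals by earliest right end; each time one isn't hit yet, stab at its right endpoint.
By right end: [0,2]  [5,6]  [6,11]  [10,12]  [11,14]  [12,17]  [16,19]  [17,20]  [22,23]
[0,2] uncovered → point at 2; [5,6] uncovered → point at 6; [10,12] uncovered → point at 12; [16,19] uncovered → point at 19; [22,23] uncovered → point at 23.
Points: 2, 6, 12, 19, 23 (5 total).

6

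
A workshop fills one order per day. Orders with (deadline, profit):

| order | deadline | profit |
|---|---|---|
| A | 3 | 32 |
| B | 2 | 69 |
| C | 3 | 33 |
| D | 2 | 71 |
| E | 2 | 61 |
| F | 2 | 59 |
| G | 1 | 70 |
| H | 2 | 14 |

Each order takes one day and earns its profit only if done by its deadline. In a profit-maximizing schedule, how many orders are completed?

Sort by profit descending; place each in the latest free slot ≤ its deadline.
By profit: D(d2,71), G(d1,70), B(d2,69), E(d2,61), F(d2,59), C(d3,33), A(d3,32), H(d2,14)
D→slot 2; G→slot 1; B skipped; E skipped; F skipped; C→slot 3; A skipped; H skipped.
3 of 8 scheduled.

3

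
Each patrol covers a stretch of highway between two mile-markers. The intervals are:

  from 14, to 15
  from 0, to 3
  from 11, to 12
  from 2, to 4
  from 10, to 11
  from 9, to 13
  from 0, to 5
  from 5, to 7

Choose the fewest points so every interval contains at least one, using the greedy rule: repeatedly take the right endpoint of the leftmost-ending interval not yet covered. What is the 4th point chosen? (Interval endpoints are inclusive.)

Process intervals by earliest right end; each time one isn't hit yet, stab at its right endpoint.
Sorted: [0,3] [2,4] [0,5] [5,7] [10,11] [11,12] [9,13] [14,15]
{[0,3],[2,4],[0,5]} hit by 3; {[5,7]} hit by 7; {[10,11],[11,12],[9,13]} hit by 11; {[14,15]} hit by 15.
Points: 3, 7, 11, 15 (4 total).

15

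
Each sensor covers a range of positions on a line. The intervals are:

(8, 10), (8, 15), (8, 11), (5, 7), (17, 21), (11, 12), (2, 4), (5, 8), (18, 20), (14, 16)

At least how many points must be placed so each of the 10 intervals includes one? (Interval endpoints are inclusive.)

Process intervals by earliest right end; each time one isn't hit yet, stab at its right endpoint.
Sorted: [2,4] [5,7] [5,8] [8,10] [8,11] [11,12] [8,15] [14,16] [18,20] [17,21]
{[2,4]} hit by 4; {[5,7],[5,8]} hit by 7; {[8,10],[8,11]} hit by 10; {[11,12],[8,15]} hit by 12; {[14,16]} hit by 16; {[18,20],[17,21]} hit by 20.
Points: 4, 7, 10, 12, 16, 20 (6 total).

6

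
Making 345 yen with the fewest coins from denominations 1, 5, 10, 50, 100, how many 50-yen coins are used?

345 = 3×100 + 4×10 + 1×5
Count of 50: 0

0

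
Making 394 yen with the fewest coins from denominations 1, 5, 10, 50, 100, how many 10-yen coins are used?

4

394 = 3×100 + 1×50 + 4×10 + 4×1
Count of 10: 4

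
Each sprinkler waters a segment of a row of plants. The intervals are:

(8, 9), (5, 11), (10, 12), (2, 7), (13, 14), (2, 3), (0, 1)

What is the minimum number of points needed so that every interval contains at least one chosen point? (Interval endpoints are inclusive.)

Process intervals by earliest right end; each time one isn't hit yet, stab at its right endpoint.
Sorted: [0,1] [2,3] [2,7] [8,9] [5,11] [10,12] [13,14]
{[0,1]} hit by 1; {[2,3],[2,7]} hit by 3; {[8,9],[5,11]} hit by 9; {[10,12]} hit by 12; {[13,14]} hit by 14.
Points: 1, 3, 9, 12, 14 (5 total).

5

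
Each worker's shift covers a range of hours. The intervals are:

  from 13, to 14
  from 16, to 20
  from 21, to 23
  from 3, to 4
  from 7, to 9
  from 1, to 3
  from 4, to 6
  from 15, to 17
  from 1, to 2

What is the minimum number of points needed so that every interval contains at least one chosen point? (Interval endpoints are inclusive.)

6

By right end: [1,2]  [1,3]  [3,4]  [4,6]  [7,9]  [13,14]  [15,17]  [16,20]  [21,23]
[1,2] uncovered → point at 2; [3,4] uncovered → point at 4; [7,9] uncovered → point at 9; [13,14] uncovered → point at 14; [15,17] uncovered → point at 17; [21,23] uncovered → point at 23.
Points: 2, 4, 9, 14, 17, 23 (6 total).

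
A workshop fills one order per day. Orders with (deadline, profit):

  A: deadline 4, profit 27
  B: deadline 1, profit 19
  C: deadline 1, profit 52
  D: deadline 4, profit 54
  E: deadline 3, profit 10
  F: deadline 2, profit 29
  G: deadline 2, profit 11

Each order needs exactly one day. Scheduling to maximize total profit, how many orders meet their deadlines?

4

Profit order: D=54 C=52 F=29 A=27 B=19 G=11 E=10
Assign: D→slot 4, C→slot 1, F→slot 2, A→slot 3, B skipped, G skipped, E skipped.
Slots: [1:C] [2:F] [3:A] [4:D]
4 of 7 scheduled.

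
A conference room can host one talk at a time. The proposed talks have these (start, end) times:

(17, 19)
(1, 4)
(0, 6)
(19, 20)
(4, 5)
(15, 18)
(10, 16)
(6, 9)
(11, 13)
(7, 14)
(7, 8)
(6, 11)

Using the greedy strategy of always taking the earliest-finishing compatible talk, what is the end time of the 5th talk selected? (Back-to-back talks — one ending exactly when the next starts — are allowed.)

Order by finish time; keep every interval that doesn't clash with the previous kept one.
Sorted by end: (1,4)  (4,5)  (0,6)  (7,8)  (6,9)  (6,11)  (11,13)  (7,14)  (10,16)  (15,18)  (17,19)  (19,20)
take (1,4); take (4,5); take (7,8); skip (6,11); take (11,13); take (15,18); skip (17,19); take (19,20).
Selected: (1,4) (4,5) (7,8) (11,13) (15,18) (19,20)

18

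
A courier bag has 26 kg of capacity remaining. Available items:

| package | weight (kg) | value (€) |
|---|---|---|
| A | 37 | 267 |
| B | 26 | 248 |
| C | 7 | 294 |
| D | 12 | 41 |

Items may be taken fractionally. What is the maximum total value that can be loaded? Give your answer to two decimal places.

475.23

Order: C (294/7=42.00) > B (248/26=9.54) > A (267/37=7.22) > D (41/12=3.42)
Fill: take C (7 @ 294) → take 19/26 of B → 181.23; 26/26 used.
Total value = 475.23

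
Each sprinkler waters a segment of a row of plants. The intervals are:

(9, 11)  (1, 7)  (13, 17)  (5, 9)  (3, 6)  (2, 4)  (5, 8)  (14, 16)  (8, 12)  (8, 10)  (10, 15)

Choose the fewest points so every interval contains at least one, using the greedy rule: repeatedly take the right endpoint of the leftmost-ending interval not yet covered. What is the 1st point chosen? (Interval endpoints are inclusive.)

By right end: [2,4]  [3,6]  [1,7]  [5,8]  [5,9]  [8,10]  [9,11]  [8,12]  [10,15]  [14,16]  [13,17]
[2,4] uncovered → point at 4; [5,8] uncovered → point at 8; [9,11] uncovered → point at 11; [14,16] uncovered → point at 16.
Points: 4, 8, 11, 16 (4 total).

4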